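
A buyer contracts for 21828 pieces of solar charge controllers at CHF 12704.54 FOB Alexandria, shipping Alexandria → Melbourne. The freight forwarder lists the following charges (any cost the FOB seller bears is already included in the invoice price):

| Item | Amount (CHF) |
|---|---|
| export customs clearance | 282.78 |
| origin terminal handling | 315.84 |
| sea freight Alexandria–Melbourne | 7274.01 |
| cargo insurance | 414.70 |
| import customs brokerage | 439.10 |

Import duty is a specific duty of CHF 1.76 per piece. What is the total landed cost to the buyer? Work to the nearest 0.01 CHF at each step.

FOB: the seller bears costs until goods are on board at the origin port; the buyer bears freight, insurance and all costs thereafter.
Already in the invoice (seller's account under FOB): export clearance, origin terminal — exclude.
CIF value = FOB price + freight + insurance = 12704.54 + 7274.01 + 414.70 = 20393.25
Import duty = 21828 × 1.76 = 38417.28
Buyer bears: freight 7274.01 + insurance 414.70 + brokerage 439.10 + duty 38417.28 = 46545.09
Landed cost = invoice 12704.54 + 46545.09 = 59249.63

Total landed cost: CHF 59249.63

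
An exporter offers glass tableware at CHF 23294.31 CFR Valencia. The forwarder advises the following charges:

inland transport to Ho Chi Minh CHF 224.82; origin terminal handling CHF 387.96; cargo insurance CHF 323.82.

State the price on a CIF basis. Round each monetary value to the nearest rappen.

Not relevant to the conversion: origin terminal, inland to port — on the seller under both CFR and CIF; already in the CFR price and stays in the CIF price.
From CFR to CIF, the seller additionally bears: insurance.
CIF price = 23294.31 + 323.82 = 23618.13

CIF price: CHF 23618.13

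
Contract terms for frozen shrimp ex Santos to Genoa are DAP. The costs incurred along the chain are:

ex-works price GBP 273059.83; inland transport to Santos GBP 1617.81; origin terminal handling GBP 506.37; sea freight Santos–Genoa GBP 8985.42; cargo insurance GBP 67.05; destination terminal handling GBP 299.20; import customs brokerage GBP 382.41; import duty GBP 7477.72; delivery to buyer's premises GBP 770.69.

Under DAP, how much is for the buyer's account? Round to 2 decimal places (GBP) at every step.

DAP: the seller bears all costs to the named destination except import duty and clearance.
Seller's account: goods 273059.83 + inland to port 1617.81 + origin terminal 506.37 + freight 8985.42 + insurance 67.05 + destination terminal 299.20 + delivery 770.69 = 285306.37
Buyer's account: brokerage 382.41 + duty 7477.72 = 7860.13

Buyer's account: GBP 7860.13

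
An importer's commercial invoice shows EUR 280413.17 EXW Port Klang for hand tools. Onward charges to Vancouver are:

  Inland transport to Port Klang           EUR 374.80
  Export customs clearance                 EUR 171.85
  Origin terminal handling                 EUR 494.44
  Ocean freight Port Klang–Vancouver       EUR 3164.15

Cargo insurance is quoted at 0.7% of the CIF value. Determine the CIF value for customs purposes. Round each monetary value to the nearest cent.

CIF value: EUR 286624.78

Let C be the CIF value. C = EXW price + pre-shipment costs + freight + 0.7% × C
C − 0.7% × C = 280413.17 + 374.80 + 171.85 + 494.44 + 3164.15
0.993 × C = 284618.41
C = 284618.41 / 0.993 = 286624.78
Insurance premium = 0.7% × 286624.78 = 2006.37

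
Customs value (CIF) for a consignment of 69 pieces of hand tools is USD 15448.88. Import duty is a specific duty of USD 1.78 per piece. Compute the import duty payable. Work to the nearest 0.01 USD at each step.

Import duty: USD 122.82

Import duty = 69 × 1.78 = 122.82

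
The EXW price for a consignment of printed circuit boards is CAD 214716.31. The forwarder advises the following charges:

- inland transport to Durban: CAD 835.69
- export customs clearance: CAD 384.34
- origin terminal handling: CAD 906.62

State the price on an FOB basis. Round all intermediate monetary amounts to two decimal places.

From EXW to FOB, the seller additionally bears: inland to port, export clearance, origin terminal.
FOB price = 214716.31 + 835.69 + 384.34 + 906.62 = 216842.96

FOB price: CAD 216842.96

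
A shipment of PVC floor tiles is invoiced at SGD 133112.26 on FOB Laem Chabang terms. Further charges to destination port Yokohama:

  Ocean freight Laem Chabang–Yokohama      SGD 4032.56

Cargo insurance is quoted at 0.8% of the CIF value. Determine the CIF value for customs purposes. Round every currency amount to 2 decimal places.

Let C be the CIF value. C = FOB price + freight + 0.8% × C
C − 0.8% × C = 133112.26 + 4032.56
0.992 × C = 137144.82
C = 137144.82 / 0.992 = 138250.83
Insurance premium = 0.8% × 138250.83 = 1106.01

CIF value: SGD 138250.83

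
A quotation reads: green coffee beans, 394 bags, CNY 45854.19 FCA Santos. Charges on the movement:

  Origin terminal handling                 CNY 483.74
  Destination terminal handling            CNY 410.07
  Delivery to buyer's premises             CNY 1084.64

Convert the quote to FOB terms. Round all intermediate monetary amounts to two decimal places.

FOB price: CNY 46337.93

Not relevant to the conversion: delivery, destination terminal — on the buyer under both terms; not part of either seller's price.
From FCA to FOB, the seller additionally bears: origin terminal.
FOB price = 45854.19 + 483.74 = 46337.93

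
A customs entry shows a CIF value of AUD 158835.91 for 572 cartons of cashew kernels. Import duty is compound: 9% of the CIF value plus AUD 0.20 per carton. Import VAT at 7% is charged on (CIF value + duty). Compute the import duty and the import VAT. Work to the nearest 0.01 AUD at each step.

Ad valorem component: 158835.91 × 9% = 14295.23
Specific component: 572 × 0.20 = 114.40
Import duty = 14295.23 + 114.40 = 14409.63
VAT base = CIF + duty = 158835.91 + 14409.63 = 173245.54
Import VAT = 173245.54 × 7% = 12127.19

Import duty: AUD 14409.63; import VAT: AUD 12127.19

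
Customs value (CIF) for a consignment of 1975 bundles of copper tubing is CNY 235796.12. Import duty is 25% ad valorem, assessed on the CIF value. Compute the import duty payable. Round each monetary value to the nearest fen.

Import duty = 235796.12 × 25% = 58949.03

Import duty: CNY 58949.03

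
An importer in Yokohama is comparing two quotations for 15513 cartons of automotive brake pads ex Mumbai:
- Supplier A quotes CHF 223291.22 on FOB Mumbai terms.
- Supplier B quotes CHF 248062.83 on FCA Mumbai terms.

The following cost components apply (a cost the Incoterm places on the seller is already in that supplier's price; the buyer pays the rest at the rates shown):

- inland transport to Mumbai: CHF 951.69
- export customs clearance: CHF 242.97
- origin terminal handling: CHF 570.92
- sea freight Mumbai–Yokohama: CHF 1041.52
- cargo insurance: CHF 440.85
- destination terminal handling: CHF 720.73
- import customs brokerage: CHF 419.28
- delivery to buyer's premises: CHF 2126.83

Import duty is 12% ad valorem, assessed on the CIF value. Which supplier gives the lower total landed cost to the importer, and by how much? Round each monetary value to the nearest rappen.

Supplier A is cheaper by CHF 28383.63

Supplier A (FOB):
CIF value = FOB price + freight + insurance = 223291.22 + 1041.52 + 440.85 = 224773.59
Import duty = 224773.59 × 12% = 26972.83
Buyer bears (A): 1041.52 + 440.85 + 720.73 + 419.28 + 2126.83 = 4749.21
Landed cost (A) = invoice 223291.22 + 4749.21 + duty 26972.83 = 255013.26
Supplier B (FCA):
CIF value = FCA price + origin terminal + freight + insurance = 248062.83 + 570.92 + 1041.52 + 440.85 = 250116.12
Import duty = 250116.12 × 12% = 30013.93
Buyer bears (B): 570.92 + 1041.52 + 440.85 + 720.73 + 419.28 + 2126.83 = 5320.13
Landed cost (B) = invoice 248062.83 + 5320.13 + duty 30013.93 = 283396.89
Difference = |255013.26 − 283396.89| = 28383.63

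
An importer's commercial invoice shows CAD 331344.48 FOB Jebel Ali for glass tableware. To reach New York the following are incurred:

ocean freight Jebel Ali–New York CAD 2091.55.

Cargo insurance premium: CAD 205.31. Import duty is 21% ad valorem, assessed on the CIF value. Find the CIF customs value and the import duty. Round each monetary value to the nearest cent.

CIF value: CAD 333641.34; import duty: CAD 70064.68

CIF = FOB price + freight + insurance
CIF = 331344.48 + 2091.55 + 205.31 = 333641.34
Import duty = 333641.34 × 21% = 70064.68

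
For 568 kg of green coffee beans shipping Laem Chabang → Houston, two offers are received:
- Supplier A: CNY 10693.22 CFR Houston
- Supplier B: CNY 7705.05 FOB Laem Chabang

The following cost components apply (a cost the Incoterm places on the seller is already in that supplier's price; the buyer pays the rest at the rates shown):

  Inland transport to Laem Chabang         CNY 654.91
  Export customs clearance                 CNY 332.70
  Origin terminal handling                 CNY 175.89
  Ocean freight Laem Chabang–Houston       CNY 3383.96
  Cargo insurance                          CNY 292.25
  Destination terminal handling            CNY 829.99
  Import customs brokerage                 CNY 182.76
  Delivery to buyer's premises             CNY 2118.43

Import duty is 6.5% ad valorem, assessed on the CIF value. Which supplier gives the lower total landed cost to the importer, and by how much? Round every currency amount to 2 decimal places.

Supplier A is cheaper by CNY 421.51

Supplier A (CFR):
CIF value = CFR price + insurance = 10693.22 + 292.25 = 10985.47
Import duty = 10985.47 × 6.5% = 714.06
Buyer bears (A): 292.25 + 829.99 + 182.76 + 2118.43 = 3423.43
Landed cost (A) = invoice 10693.22 + 3423.43 + duty 714.06 = 14830.71
Supplier B (FOB):
CIF value = FOB price + freight + insurance = 7705.05 + 3383.96 + 292.25 = 11381.26
Import duty = 11381.26 × 6.5% = 739.78
Buyer bears (B): 3383.96 + 292.25 + 829.99 + 182.76 + 2118.43 = 6807.39
Landed cost (B) = invoice 7705.05 + 6807.39 + duty 739.78 = 15252.22
Difference = |14830.71 − 15252.22| = 421.51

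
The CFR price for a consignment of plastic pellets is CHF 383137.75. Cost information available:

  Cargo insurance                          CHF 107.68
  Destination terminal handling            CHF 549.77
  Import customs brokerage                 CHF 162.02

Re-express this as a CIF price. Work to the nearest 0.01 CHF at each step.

Not relevant to the conversion: destination terminal, brokerage — on the buyer under both terms; not part of either seller's price.
From CFR to CIF, the seller additionally bears: insurance.
CIF price = 383137.75 + 107.68 = 383245.43

CIF price: CHF 383245.43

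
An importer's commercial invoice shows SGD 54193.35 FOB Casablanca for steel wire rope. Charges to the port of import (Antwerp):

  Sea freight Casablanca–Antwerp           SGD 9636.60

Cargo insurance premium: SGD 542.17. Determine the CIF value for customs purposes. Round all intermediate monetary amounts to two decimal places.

CIF value: SGD 64372.12

CIF = FOB price + freight + insurance
CIF = 54193.35 + 9636.60 + 542.17 = 64372.12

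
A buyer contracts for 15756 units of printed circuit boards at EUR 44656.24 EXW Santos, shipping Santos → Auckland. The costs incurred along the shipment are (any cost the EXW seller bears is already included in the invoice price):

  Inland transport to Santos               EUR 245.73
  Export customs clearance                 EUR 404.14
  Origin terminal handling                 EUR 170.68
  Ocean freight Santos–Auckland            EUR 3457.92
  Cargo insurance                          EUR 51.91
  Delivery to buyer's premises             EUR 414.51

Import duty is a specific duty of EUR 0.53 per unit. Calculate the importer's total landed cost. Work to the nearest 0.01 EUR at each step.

EXW: the seller makes goods available at their premises; the buyer bears all onward costs.
CIF value = EXW price + inland to port + export clearance + origin terminal + freight + insurance = 44656.24 + 245.73 + 404.14 + 170.68 + 3457.92 + 51.91 = 48986.62
Import duty = 15756 × 0.53 = 8350.68
Buyer bears: inland to port 245.73 + export clearance 404.14 + origin terminal 170.68 + freight 3457.92 + insurance 51.91 + delivery 414.51 + duty 8350.68 = 13095.57
Landed cost = invoice 44656.24 + 13095.57 = 57751.81

Total landed cost: EUR 57751.81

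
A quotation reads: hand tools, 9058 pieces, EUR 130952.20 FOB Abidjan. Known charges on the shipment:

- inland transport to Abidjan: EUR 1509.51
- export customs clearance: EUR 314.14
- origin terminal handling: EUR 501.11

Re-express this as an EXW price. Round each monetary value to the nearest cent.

EXW price: EUR 128627.44

From FOB to EXW, the seller no longer bears: inland to port, export clearance, origin terminal.
EXW price = 130952.20 − 1509.51 − 314.14 − 501.11 = 128627.44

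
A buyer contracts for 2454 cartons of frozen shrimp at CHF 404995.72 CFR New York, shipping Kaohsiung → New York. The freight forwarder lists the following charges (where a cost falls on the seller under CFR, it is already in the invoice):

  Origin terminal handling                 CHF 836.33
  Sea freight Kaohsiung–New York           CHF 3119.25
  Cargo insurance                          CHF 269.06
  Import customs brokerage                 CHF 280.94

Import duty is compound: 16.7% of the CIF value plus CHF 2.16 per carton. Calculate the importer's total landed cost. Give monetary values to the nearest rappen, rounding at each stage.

CFR: the seller pays costs through ocean freight to the destination port, but not insurance.
Already in the invoice (seller's account under CFR): origin terminal, freight — exclude.
CIF value = CFR price + insurance = 404995.72 + 269.06 = 405264.78
Ad valorem component: 405264.78 × 16.7% = 67679.22
Specific component: 2454 × 2.16 = 5300.64
Import duty = 67679.22 + 5300.64 = 72979.86
Buyer bears: insurance 269.06 + brokerage 280.94 + duty 72979.86 = 73529.86
Landed cost = invoice 404995.72 + 73529.86 = 478525.58

Total landed cost: CHF 478525.58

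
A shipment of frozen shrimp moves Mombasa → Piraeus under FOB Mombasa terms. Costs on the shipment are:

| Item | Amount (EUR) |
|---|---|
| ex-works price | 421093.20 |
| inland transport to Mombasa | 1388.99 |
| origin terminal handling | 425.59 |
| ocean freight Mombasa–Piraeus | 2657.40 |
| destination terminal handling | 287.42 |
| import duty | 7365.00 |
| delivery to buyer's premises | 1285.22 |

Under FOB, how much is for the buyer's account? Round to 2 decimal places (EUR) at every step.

FOB: the seller bears costs until goods are on board at the origin port; the buyer bears freight, insurance and all costs thereafter.
Seller's account: goods 421093.20 + inland to port 1388.99 + origin terminal 425.59 = 422907.78
Buyer's account: freight 2657.40 + destination terminal 287.42 + duty 7365.00 + delivery 1285.22 = 11595.04

Buyer's account: EUR 11595.04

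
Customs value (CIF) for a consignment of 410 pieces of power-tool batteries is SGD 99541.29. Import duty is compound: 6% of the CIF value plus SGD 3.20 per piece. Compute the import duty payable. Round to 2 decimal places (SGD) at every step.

Ad valorem component: 99541.29 × 6% = 5972.48
Specific component: 410 × 3.20 = 1312.00
Import duty = 5972.48 + 1312.00 = 7284.48

Import duty: SGD 7284.48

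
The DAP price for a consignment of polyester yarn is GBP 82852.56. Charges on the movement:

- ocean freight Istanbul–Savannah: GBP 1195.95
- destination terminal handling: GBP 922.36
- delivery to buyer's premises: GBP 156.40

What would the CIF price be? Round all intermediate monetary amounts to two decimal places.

Not relevant to the conversion: freight — on the seller under both DAP and CIF; already in the DAP price and stays in the CIF price.
From DAP to CIF, the seller no longer bears: destination terminal, delivery.
CIF price = 82852.56 − 922.36 − 156.40 = 81773.80

CIF price: GBP 81773.80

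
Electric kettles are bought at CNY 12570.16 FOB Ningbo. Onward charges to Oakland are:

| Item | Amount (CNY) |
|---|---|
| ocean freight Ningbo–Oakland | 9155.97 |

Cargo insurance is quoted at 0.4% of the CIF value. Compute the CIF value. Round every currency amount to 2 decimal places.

CIF value: CNY 21813.38

Let C be the CIF value. C = FOB price + freight + 0.4% × C
C − 0.4% × C = 12570.16 + 9155.97
0.996 × C = 21726.13
C = 21726.13 / 0.996 = 21813.38
Insurance premium = 0.4% × 21813.38 = 87.25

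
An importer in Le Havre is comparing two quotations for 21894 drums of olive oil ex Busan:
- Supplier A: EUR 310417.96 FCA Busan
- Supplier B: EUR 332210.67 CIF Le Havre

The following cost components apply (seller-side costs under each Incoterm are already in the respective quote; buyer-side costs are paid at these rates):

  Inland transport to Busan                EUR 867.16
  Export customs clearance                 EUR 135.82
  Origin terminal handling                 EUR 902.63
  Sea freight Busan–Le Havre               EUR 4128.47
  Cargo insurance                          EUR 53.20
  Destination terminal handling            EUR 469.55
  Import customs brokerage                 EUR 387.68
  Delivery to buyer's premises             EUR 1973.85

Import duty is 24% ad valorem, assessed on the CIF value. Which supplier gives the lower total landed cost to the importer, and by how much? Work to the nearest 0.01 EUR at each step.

Supplier A is cheaper by EUR 20718.43

Supplier A (FCA):
CIF value = FCA price + origin terminal + freight + insurance = 310417.96 + 902.63 + 4128.47 + 53.20 = 315502.26
Import duty = 315502.26 × 24% = 75720.54
Buyer bears (A): 902.63 + 4128.47 + 53.20 + 469.55 + 387.68 + 1973.85 = 7915.38
Landed cost (A) = invoice 310417.96 + 7915.38 + duty 75720.54 = 394053.88
Supplier B (CIF):
The CIF price already equals the CIF value: 332210.67
Import duty = 332210.67 × 24% = 79730.56
Buyer bears (B): 469.55 + 387.68 + 1973.85 = 2831.08
Landed cost (B) = invoice 332210.67 + 2831.08 + duty 79730.56 = 414772.31
Difference = |394053.88 − 414772.31| = 20718.43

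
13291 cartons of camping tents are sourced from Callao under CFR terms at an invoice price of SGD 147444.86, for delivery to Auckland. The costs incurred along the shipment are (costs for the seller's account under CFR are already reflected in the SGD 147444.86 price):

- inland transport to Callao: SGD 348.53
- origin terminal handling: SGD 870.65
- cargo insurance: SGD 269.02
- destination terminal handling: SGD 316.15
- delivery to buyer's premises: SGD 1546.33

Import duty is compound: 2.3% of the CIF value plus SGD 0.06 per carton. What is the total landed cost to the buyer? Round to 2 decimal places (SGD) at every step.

CFR: the seller pays costs through ocean freight to the destination port, but not insurance.
Already in the invoice (seller's account under CFR): inland to port, origin terminal — exclude.
CIF value = CFR price + insurance = 147444.86 + 269.02 = 147713.88
Ad valorem component: 147713.88 × 2.3% = 3397.42
Specific component: 13291 × 0.06 = 797.46
Import duty = 3397.42 + 797.46 = 4194.88
Buyer bears: insurance 269.02 + destination terminal 316.15 + delivery 1546.33 + duty 4194.88 = 6326.38
Landed cost = invoice 147444.86 + 6326.38 = 153771.24

Total landed cost: SGD 153771.24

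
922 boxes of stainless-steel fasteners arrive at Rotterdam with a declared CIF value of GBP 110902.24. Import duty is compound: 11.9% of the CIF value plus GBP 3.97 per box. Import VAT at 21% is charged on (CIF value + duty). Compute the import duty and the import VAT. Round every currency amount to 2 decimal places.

Import duty: GBP 16857.71; import VAT: GBP 26829.59

Ad valorem component: 110902.24 × 11.9% = 13197.37
Specific component: 922 × 3.97 = 3660.34
Import duty = 13197.37 + 3660.34 = 16857.71
VAT base = CIF + duty = 110902.24 + 16857.71 = 127759.95
Import VAT = 127759.95 × 21% = 26829.59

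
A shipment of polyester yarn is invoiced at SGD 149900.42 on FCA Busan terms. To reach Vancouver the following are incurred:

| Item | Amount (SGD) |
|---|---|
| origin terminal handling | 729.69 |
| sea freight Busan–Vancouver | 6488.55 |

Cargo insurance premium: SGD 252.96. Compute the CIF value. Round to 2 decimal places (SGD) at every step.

CIF value: SGD 157371.62

CIF = FCA price + pre-shipment costs + freight + insurance
CIF = 149900.42 + 729.69 + 6488.55 + 252.96 = 157371.62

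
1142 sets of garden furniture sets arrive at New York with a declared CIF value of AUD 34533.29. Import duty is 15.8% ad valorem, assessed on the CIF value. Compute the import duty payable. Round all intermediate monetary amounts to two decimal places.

Import duty: AUD 5456.26

Import duty = 34533.29 × 15.8% = 5456.26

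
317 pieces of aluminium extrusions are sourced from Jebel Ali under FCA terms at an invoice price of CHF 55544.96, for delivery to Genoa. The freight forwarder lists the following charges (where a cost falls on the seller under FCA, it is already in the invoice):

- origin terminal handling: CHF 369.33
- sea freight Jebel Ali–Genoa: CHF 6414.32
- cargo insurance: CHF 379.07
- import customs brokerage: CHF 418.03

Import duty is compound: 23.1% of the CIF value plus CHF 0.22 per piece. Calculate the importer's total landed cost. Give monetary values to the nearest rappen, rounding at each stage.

FCA: the seller delivers export-cleared goods to the carrier; the buyer bears costs from that point.
CIF value = FCA price + origin terminal + freight + insurance = 55544.96 + 369.33 + 6414.32 + 379.07 = 62707.68
Ad valorem component: 62707.68 × 23.1% = 14485.47
Specific component: 317 × 0.22 = 69.74
Import duty = 14485.47 + 69.74 = 14555.21
Buyer bears: origin terminal 369.33 + freight 6414.32 + insurance 379.07 + brokerage 418.03 + duty 14555.21 = 22135.96
Landed cost = invoice 55544.96 + 22135.96 = 77680.92

Total landed cost: CHF 77680.92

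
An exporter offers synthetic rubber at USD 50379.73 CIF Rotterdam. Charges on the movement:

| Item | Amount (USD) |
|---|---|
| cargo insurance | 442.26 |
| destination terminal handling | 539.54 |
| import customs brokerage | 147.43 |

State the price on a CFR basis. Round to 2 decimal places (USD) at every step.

Not relevant to the conversion: destination terminal, brokerage — on the buyer under both terms; not part of either seller's price.
From CIF to CFR, the seller no longer bears: insurance.
CFR price = 50379.73 − 442.26 = 49937.47

CFR price: USD 49937.47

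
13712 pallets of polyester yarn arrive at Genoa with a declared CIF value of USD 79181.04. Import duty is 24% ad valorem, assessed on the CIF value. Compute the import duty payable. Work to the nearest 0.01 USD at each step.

Import duty: USD 19003.45

Import duty = 79181.04 × 24% = 19003.45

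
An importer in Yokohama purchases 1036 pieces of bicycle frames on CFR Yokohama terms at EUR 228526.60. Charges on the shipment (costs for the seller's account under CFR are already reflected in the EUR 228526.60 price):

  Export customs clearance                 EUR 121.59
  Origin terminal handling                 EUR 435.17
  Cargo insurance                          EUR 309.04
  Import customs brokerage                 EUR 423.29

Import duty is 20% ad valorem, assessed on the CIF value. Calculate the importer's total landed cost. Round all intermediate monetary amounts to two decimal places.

CFR: the seller pays costs through ocean freight to the destination port, but not insurance.
Already in the invoice (seller's account under CFR): export clearance, origin terminal — exclude.
CIF value = CFR price + insurance = 228526.60 + 309.04 = 228835.64
Import duty = 228835.64 × 20% = 45767.13
Buyer bears: insurance 309.04 + brokerage 423.29 + duty 45767.13 = 46499.46
Landed cost = invoice 228526.60 + 46499.46 = 275026.06

Total landed cost: EUR 275026.06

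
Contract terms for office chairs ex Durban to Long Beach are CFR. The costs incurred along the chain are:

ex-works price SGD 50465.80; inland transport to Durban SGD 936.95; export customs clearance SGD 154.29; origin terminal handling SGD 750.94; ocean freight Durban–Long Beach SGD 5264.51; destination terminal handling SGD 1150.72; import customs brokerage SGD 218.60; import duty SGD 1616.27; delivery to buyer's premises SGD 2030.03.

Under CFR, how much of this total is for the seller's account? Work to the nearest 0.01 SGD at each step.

CFR: the seller pays costs through ocean freight to the destination port, but not insurance.
Seller's account: goods 50465.80 + inland to port 936.95 + export clearance 154.29 + origin terminal 750.94 + freight 5264.51 = 57572.49
Buyer's account: destination terminal 1150.72 + brokerage 218.60 + duty 1616.27 + delivery 2030.03 = 5015.62

Seller's account: SGD 57572.49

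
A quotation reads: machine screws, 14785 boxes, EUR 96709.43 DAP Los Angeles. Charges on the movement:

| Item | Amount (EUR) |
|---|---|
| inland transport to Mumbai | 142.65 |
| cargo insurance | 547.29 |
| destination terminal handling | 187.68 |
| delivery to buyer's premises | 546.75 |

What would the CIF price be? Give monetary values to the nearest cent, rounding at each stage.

CIF price: EUR 95975.00

Not relevant to the conversion: insurance, inland to port — on the seller under both DAP and CIF; already in the DAP price and stays in the CIF price.
From DAP to CIF, the seller no longer bears: destination terminal, delivery.
CIF price = 96709.43 − 187.68 − 546.75 = 95975.00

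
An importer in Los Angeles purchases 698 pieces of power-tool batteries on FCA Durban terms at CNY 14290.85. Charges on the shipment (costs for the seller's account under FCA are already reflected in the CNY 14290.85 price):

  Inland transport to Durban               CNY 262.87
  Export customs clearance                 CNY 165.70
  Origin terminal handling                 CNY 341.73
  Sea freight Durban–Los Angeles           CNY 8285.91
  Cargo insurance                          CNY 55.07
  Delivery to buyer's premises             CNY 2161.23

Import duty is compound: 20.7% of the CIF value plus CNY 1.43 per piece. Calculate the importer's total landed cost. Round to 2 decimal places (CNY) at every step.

Total landed cost: CNY 30888.46

FCA: the seller delivers export-cleared goods to the carrier; the buyer bears costs from that point.
Already in the invoice (seller's account under FCA): inland to port, export clearance — exclude.
CIF value = FCA price + origin terminal + freight + insurance = 14290.85 + 341.73 + 8285.91 + 55.07 = 22973.56
Ad valorem component: 22973.56 × 20.7% = 4755.53
Specific component: 698 × 1.43 = 998.14
Import duty = 4755.53 + 998.14 = 5753.67
Buyer bears: origin terminal 341.73 + freight 8285.91 + insurance 55.07 + delivery 2161.23 + duty 5753.67 = 16597.61
Landed cost = invoice 14290.85 + 16597.61 = 30888.46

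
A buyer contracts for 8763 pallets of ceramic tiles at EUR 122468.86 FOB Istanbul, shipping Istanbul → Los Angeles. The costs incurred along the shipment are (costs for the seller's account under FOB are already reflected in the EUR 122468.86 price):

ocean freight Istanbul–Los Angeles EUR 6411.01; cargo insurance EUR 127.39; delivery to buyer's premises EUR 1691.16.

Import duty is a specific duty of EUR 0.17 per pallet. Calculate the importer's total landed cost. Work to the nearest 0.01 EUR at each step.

FOB: the seller bears costs until goods are on board at the origin port; the buyer bears freight, insurance and all costs thereafter.
CIF value = FOB price + freight + insurance = 122468.86 + 6411.01 + 127.39 = 129007.26
Import duty = 8763 × 0.17 = 1489.71
Buyer bears: freight 6411.01 + insurance 127.39 + delivery 1691.16 + duty 1489.71 = 9719.27
Landed cost = invoice 122468.86 + 9719.27 = 132188.13

Total landed cost: EUR 132188.13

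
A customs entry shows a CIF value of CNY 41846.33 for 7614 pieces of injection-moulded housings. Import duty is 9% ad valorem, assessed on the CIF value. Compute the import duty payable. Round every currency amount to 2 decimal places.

Import duty = 41846.33 × 9% = 3766.17

Import duty: CNY 3766.17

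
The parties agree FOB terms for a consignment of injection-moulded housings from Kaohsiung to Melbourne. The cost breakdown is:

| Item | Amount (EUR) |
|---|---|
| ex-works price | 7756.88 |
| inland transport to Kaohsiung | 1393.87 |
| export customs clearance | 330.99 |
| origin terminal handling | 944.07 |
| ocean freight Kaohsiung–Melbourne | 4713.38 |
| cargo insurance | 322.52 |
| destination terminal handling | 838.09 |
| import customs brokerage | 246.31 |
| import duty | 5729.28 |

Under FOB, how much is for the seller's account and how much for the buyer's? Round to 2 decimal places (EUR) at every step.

FOB: the seller bears costs until goods are on board at the origin port; the buyer bears freight, insurance and all costs thereafter.
Seller's account: goods 7756.88 + inland to port 1393.87 + export clearance 330.99 + origin terminal 944.07 = 10425.81
Buyer's account: freight 4713.38 + insurance 322.52 + destination terminal 838.09 + brokerage 246.31 + duty 5729.28 = 11849.58

Seller: EUR 10425.81; buyer: EUR 11849.58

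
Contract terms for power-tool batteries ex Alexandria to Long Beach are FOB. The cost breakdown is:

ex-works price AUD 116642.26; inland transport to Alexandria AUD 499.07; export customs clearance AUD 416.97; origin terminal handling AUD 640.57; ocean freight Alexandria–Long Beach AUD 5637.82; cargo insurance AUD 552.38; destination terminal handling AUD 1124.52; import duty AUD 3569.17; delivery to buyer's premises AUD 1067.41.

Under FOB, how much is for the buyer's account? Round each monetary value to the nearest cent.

Buyer's account: AUD 11951.30

FOB: the seller bears costs until goods are on board at the origin port; the buyer bears freight, insurance and all costs thereafter.
Seller's account: goods 116642.26 + inland to port 499.07 + export clearance 416.97 + origin terminal 640.57 = 118198.87
Buyer's account: freight 5637.82 + insurance 552.38 + destination terminal 1124.52 + duty 3569.17 + delivery 1067.41 = 11951.30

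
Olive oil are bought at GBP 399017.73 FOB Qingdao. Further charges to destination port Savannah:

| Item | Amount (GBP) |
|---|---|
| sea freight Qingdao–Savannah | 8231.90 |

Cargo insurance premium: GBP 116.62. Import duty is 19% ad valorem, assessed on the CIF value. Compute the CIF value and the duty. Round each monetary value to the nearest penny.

CIF value: GBP 407366.25; import duty: GBP 77399.59

CIF = FOB price + freight + insurance
CIF = 399017.73 + 8231.90 + 116.62 = 407366.25
Import duty = 407366.25 × 19% = 77399.59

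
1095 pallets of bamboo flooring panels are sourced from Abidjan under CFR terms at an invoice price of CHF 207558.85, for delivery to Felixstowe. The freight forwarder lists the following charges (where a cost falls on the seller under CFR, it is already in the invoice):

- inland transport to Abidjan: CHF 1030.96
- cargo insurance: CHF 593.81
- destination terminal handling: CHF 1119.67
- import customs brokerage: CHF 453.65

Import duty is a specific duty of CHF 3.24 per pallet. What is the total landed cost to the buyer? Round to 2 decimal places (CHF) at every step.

Total landed cost: CHF 213273.78

CFR: the seller pays costs through ocean freight to the destination port, but not insurance.
Already in the invoice (seller's account under CFR): inland to port — exclude.
CIF value = CFR price + insurance = 207558.85 + 593.81 = 208152.66
Import duty = 1095 × 3.24 = 3547.80
Buyer bears: insurance 593.81 + destination terminal 1119.67 + brokerage 453.65 + duty 3547.80 = 5714.93
Landed cost = invoice 207558.85 + 5714.93 = 213273.78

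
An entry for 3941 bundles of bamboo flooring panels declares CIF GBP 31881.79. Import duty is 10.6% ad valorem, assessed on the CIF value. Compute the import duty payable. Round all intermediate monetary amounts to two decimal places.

Import duty = 31881.79 × 10.6% = 3379.47

Import duty: GBP 3379.47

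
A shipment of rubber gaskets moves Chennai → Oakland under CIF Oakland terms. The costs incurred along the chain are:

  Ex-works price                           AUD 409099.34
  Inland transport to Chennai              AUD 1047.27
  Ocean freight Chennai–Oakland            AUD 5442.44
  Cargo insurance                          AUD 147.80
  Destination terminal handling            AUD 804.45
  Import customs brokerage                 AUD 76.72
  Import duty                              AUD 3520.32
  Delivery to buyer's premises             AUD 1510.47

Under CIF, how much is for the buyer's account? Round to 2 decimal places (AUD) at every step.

Buyer's account: AUD 5911.96

CIF: the seller pays costs through ocean freight and marine insurance to the destination port.
Seller's account: goods 409099.34 + inland to port 1047.27 + freight 5442.44 + insurance 147.80 = 415736.85
Buyer's account: destination terminal 804.45 + brokerage 76.72 + duty 3520.32 + delivery 1510.47 = 5911.96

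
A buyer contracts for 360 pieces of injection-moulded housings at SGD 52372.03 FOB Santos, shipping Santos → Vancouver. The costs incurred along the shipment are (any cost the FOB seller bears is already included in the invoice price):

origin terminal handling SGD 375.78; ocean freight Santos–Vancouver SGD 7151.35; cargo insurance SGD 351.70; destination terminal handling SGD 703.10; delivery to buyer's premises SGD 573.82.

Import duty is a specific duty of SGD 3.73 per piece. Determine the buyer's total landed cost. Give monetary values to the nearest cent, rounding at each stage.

FOB: the seller bears costs until goods are on board at the origin port; the buyer bears freight, insurance and all costs thereafter.
Already in the invoice (seller's account under FOB): origin terminal — exclude.
CIF value = FOB price + freight + insurance = 52372.03 + 7151.35 + 351.70 = 59875.08
Import duty = 360 × 3.73 = 1342.80
Buyer bears: freight 7151.35 + insurance 351.70 + destination terminal 703.10 + delivery 573.82 + duty 1342.80 = 10122.77
Landed cost = invoice 52372.03 + 10122.77 = 62494.80

Total landed cost: SGD 62494.80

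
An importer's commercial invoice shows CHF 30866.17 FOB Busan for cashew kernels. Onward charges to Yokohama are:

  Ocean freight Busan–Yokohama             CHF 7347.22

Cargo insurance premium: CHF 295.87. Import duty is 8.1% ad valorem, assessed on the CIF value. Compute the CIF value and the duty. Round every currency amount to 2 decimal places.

CIF = FOB price + freight + insurance
CIF = 30866.17 + 7347.22 + 295.87 = 38509.26
Import duty = 38509.26 × 8.1% = 3119.25

CIF value: CHF 38509.26; import duty: CHF 3119.25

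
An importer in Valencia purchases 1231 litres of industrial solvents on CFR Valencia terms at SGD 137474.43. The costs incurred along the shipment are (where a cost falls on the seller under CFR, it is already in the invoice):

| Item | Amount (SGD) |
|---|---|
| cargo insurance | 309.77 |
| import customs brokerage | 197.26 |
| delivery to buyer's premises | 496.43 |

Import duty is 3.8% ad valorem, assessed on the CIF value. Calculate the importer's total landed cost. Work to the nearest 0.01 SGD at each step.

Total landed cost: SGD 143713.69

CFR: the seller pays costs through ocean freight to the destination port, but not insurance.
CIF value = CFR price + insurance = 137474.43 + 309.77 = 137784.20
Import duty = 137784.20 × 3.8% = 5235.80
Buyer bears: insurance 309.77 + brokerage 197.26 + delivery 496.43 + duty 5235.80 = 6239.26
Landed cost = invoice 137474.43 + 6239.26 = 143713.69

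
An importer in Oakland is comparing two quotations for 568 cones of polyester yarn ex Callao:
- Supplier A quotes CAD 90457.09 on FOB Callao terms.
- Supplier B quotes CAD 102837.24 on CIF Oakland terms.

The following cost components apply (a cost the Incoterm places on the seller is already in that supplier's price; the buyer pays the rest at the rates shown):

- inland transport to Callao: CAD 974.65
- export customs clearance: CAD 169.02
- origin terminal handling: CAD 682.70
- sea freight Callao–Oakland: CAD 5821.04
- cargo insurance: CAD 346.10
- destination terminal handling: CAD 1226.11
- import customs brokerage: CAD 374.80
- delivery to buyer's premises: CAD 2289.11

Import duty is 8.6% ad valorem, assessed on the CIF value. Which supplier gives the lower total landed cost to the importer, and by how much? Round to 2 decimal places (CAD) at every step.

Supplier A (FOB):
CIF value = FOB price + freight + insurance = 90457.09 + 5821.04 + 346.10 = 96624.23
Import duty = 96624.23 × 8.6% = 8309.68
Buyer bears (A): 5821.04 + 346.10 + 1226.11 + 374.80 + 2289.11 = 10057.16
Landed cost (A) = invoice 90457.09 + 10057.16 + duty 8309.68 = 108823.93
Supplier B (CIF):
The CIF price already equals the CIF value: 102837.24
Import duty = 102837.24 × 8.6% = 8844.00
Buyer bears (B): 1226.11 + 374.80 + 2289.11 = 3890.02
Landed cost (B) = invoice 102837.24 + 3890.02 + duty 8844.00 = 115571.26
Difference = |108823.93 − 115571.26| = 6747.33

Supplier A is cheaper by CAD 6747.33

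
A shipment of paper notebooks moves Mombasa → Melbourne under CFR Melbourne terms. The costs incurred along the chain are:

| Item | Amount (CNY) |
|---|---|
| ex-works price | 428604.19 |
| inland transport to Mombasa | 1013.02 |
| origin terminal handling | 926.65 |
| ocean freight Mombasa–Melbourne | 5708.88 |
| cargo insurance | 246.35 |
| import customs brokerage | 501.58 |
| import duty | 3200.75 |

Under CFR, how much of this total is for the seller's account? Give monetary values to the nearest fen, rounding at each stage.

CFR: the seller pays costs through ocean freight to the destination port, but not insurance.
Seller's account: goods 428604.19 + inland to port 1013.02 + origin terminal 926.65 + freight 5708.88 = 436252.74
Buyer's account: insurance 246.35 + brokerage 501.58 + duty 3200.75 = 3948.68

Seller's account: CNY 436252.74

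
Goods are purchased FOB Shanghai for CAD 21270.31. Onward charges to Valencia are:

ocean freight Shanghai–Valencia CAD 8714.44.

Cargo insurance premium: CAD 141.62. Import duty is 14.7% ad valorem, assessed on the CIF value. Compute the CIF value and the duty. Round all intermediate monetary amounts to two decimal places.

CIF value: CAD 30126.37; import duty: CAD 4428.58

CIF = FOB price + freight + insurance
CIF = 21270.31 + 8714.44 + 141.62 = 30126.37
Import duty = 30126.37 × 14.7% = 4428.58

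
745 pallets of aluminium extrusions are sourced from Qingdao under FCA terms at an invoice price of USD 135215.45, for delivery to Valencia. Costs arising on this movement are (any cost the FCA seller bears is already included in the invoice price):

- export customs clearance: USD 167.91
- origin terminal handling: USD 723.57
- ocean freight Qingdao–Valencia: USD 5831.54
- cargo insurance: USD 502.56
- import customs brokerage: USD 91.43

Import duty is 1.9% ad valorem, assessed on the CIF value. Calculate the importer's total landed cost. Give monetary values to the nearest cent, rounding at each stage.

FCA: the seller delivers export-cleared goods to the carrier; the buyer bears costs from that point.
Already in the invoice (seller's account under FCA): export clearance — exclude.
CIF value = FCA price + origin terminal + freight + insurance = 135215.45 + 723.57 + 5831.54 + 502.56 = 142273.12
Import duty = 142273.12 × 1.9% = 2703.19
Buyer bears: origin terminal 723.57 + freight 5831.54 + insurance 502.56 + brokerage 91.43 + duty 2703.19 = 9852.29
Landed cost = invoice 135215.45 + 9852.29 = 145067.74

Total landed cost: USD 145067.74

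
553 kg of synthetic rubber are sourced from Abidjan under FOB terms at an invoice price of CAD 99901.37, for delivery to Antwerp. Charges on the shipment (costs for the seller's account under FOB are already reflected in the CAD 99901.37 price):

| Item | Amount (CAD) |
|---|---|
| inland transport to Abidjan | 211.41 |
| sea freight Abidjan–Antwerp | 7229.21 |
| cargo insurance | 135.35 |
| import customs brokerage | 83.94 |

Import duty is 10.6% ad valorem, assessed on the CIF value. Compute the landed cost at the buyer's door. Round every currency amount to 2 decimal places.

Total landed cost: CAD 118720.06

FOB: the seller bears costs until goods are on board at the origin port; the buyer bears freight, insurance and all costs thereafter.
Already in the invoice (seller's account under FOB): inland to port — exclude.
CIF value = FOB price + freight + insurance = 99901.37 + 7229.21 + 135.35 = 107265.93
Import duty = 107265.93 × 10.6% = 11370.19
Buyer bears: freight 7229.21 + insurance 135.35 + brokerage 83.94 + duty 11370.19 = 18818.69
Landed cost = invoice 99901.37 + 18818.69 = 118720.06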